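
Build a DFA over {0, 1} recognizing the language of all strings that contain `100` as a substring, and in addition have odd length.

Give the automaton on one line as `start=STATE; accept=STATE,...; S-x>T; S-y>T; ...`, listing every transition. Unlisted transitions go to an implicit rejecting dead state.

Run two small machines in parallel and take their product. The first has 4 states tracking whether and how much of `100` has been seen; the second has 2 states tracking the input length modulo 2. A product state is a pair (one from each), accepting exactly when both do.
With 8 states:
       0  1 
>  A   B  C 
   B   A  D 
   C   E  D 
   D   F  C 
   E   G  C 
   F   H  D 
 * G   H  H 
   H   G  G 
(> = start, * = accepting)

start=A; accept=G; A-0>B; A-1>C; B-0>A; B-1>D; C-0>E; C-1>D; D-0>F; D-1>C; E-0>G; E-1>C; F-0>H; F-1>D; G-0>H; G-1>H; H-0>G; H-1>G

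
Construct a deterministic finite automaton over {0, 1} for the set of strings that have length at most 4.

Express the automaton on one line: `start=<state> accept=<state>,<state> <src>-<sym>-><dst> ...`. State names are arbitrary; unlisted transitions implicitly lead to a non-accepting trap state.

Count input length up to 5: every symbol moves from S0 toward S5, which means 'more than 4' and absorbs. Accept from {S0, S1, S2, S3, S4}.
With 6 states:
        0   1  
>* S0   S1  S1 
 * S1   S2  S2 
 * S2   S3  S3 
 * S3   S4  S4 
 * S4   S5  S5 
   S5   S5  S5 
(> = start, * = accepting)

start=S0 accept=S0,S1,S2,S3,S4 S0-0->S1 S0-1->S1 S1-0->S2 S1-1->S2 S2-0->S3 S2-1->S3 S3-0->S4 S3-1->S4 S4-0->S5 S4-1->S5 S5-0->S5 S5-1->S5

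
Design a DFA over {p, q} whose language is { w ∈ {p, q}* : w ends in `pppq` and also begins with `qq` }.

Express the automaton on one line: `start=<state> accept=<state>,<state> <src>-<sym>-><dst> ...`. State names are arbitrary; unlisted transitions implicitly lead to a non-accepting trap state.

Handle the two conditions separately and then intersect. One (5 states) tracks how much of the suffix `pppq` has currently been matched; the other (4 states) tracks whether the input so far still matches the prefix `qq`. Each combined state is a pair, one component from each; accept when both components accept. After merging equivalent states the machine shrinks.
An 8-state machine:
        p   q  
>  S0   S1  S2 
   S1   S1  S1 
   S2   S1  S3 
   S3   S4  S3 
   S4   S5  S3 
   S5   S6  S3 
   S6   S6  S7 
 * S7   S4  S3 
(> = start, * = accepting)

start=S0 accept=S7 S0-p->S1 S0-q->S2 S1-p->S1 S1-q->S1 S2-p->S1 S2-q->S3 S3-p->S4 S3-q->S3 S4-p->S5 S4-q->S3 S5-p->S6 S5-q->S3 S6-p->S6 S6-q->S7 S7-p->S4 S7-q->S3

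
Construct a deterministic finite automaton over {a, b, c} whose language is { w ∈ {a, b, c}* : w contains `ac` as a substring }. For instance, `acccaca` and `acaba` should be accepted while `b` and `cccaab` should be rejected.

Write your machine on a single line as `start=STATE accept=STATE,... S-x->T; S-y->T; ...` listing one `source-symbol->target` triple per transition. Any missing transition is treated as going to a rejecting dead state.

start=S0; accept=S2; S0-a->S1; S0-b->S0; S0-c->S0; S1-a->S1; S1-b->S0; S1-c->S2; S2-a->S2; S2-b->S2; S2-c->S2

States S0..S1 record the length of the longest prefix of `ac` that matches the current input suffix. Reaching S2 means `ac` has been seen, and we stay there forever. Accept from S2.
A 3-state machine:
        a   b   c  
>  S0   S1  S0  S0 
   S1   S1  S0  S2 
 * S2   S2  S2  S2 
(> = start, * = accepting)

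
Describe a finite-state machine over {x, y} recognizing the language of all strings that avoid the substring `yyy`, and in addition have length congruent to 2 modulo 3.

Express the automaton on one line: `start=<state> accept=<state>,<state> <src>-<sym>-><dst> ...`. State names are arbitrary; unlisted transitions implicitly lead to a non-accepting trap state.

Run two small machines in parallel and take their product. The first has 4 states tracking partial matches of the forbidden pattern `yyy`; the second has 3 states tracking the input length modulo 3. A product state is a pair (one from each), accepting exactly when both do. After merging equivalent states the machine shrinks.
        x   y  
>  S0   S1  S2 
   S1   S3  S4 
   S2   S3  S5 
 * S3   S0  S6 
 * S4   S0  S7 
 * S5   S0  S8 
   S6   S1  S9 
   S7   S1  S8 
   S8   S8  S8 
   S9   S3  S8 
(> = start, * = accepting)

start=S0 accept=S3,S4,S5 S0-x->S1 S0-y->S2 S1-x->S3 S1-y->S4 S2-x->S3 S2-y->S5 S3-x->S0 S3-y->S6 S4-x->S0 S4-y->S7 S5-x->S0 S5-y->S8 S6-x->S1 S6-y->S9 S7-x->S1 S7-y->S8 S8-x->S8 S8-y->S8 S9-x->S3 S9-y->S8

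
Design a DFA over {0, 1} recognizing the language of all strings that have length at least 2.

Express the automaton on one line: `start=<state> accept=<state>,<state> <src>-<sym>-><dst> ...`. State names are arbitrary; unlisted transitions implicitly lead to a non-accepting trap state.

Count input length up to 3: every symbol moves from A toward D, which means 'more than 2' and absorbs. Accept from {C, D}.
A 4-state machine:
       0  1 
>  A   B  B 
   B   C  C 
 * C   D  D 
 * D   D  D 
(> = start, * = accepting)

start=A accept=C,D A-0->B A-1->B B-0->C B-1->C C-0->D C-1->D D-0->D D-1->D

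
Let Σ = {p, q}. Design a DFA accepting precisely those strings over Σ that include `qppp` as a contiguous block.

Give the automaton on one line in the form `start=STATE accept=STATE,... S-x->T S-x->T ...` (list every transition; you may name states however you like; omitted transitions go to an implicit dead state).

States s0..s3 record the length of the longest prefix of `qppp` that matches the current input suffix. Reaching s4 means `qppp` has been seen, and we stay there forever. Accept from s4.
A 5-state machine:
        p   q  
>  s0   s0  s1 
   s1   s2  s1 
   s2   s3  s1 
   s3   s4  s1 
 * s4   s4  s4 
(> = start, * = accepting)

start=s0 accept=s4 s0-p->s0 s0-q->s1 s1-p->s2 s1-q->s1 s2-p->s3 s2-q->s1 s3-p->s4 s3-q->s1 s4-p->s4 s4-q->s4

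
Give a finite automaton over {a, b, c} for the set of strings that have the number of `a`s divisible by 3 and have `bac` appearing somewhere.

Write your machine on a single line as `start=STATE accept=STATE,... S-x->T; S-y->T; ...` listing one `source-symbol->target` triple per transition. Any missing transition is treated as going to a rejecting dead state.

Build one automaton per condition and run them in lockstep. One (3 states) tracks the count of `a`s modulo 3; the other (4 states) tracks whether and how much of `bac` has been seen. Each combined state is a pair, one component from each; accept when both components accept.
12 states suffice.
          a    b    c  
>  s0     s1   s2   s0 
   s1     s3   s4   s1 
   s2     s5   s2   s0 
   s3     s0   s6   s3 
   s4     s7   s4   s1 
   s5     s3   s4   s8 
   s6     s9   s6   s3 
   s7     s0   s6  s10 
   s8    s10   s8   s8 
   s9     s1   s2  s11 
   s10   s11  s10  s10 
 * s11    s8  s11  s11 
(> = start, * = accepting)

start=s0; accept=s11; s0-a->s1; s0-b->s2; s0-c->s0; s1-a->s3; s1-b->s4; s1-c->s1; s2-a->s5; s2-b->s2; s2-c->s0; s3-a->s0; s3-b->s6; s3-c->s3; s4-a->s7; s4-b->s4; s4-c->s1; s5-a->s3; s5-b->s4; s5-c->s8; s6-a->s9; s6-b->s6; s6-c->s3; s7-a->s0; s7-b->s6; s7-c->s10; s8-a->s10; s8-b->s8; s8-c->s8; s9-a->s1; s9-b->s2; s9-c->s11; s10-a->s11; s10-b->s10; s10-c->s10; s11-a->s8; s11-b->s11; s11-c->s11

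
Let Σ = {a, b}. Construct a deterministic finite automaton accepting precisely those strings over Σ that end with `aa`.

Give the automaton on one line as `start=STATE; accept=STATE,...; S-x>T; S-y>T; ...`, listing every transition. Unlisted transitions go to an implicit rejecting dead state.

Remember how much of `aa` the current input suffix matches. State q0 means no match yet; q1 means the last symbol is `a`; q2 means the last 2 symbols are `aa`. Only q2 accepts. On a mismatch, fall back to the longest proper suffix that is still a prefix of `aa`.
With 3 states:
        a   b  
>  q0   q1  q0 
   q1   q2  q0 
 * q2   q2  q0 
(> = start, * = accepting)

start=q0; accept=q2; q0-a>q1; q0-b>q0; q1-a>q2; q1-b>q0; q2-a>q2; q2-b>q0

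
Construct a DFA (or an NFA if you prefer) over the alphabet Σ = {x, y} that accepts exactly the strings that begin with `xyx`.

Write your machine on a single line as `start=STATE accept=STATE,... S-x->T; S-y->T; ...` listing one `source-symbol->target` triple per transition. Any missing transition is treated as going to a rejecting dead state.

Check the first 3 symbols one by one: q0 through q2 record how many have matched `xyx` so far; any wrong symbol goes to the dead state q4. After all 3 match we enter the accepting sink q3.
5 states suffice.
        x   y  
>  q0   q1  q4 
   q1   q4  q2 
   q2   q3  q4 
 * q3   q3  q3 
   q4   q4  q4 
(> = start, * = accepting)

start=q0; accept=q3; q0-x->q1; q0-y->q4; q1-x->q4; q1-y->q2; q2-x->q3; q2-y->q4; q3-x->q3; q3-y->q3; q4-x->q4; q4-y->q4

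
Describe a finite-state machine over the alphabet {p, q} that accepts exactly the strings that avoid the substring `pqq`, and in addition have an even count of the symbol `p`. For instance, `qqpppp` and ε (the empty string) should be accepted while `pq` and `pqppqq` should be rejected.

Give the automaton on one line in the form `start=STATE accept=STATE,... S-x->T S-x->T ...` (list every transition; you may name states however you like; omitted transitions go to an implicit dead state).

Build one automaton per condition and run them in lockstep. One (4 states) tracks partial matches of the forbidden pattern `pqq`; the other (2 states) tracks the count of `p`s modulo 2. Each combined state is a pair, one component from each; accept when both components accept.
       p  q 
>* A   B  A 
   B   C  D 
 * C   B  E 
   D   C  F 
 * E   B  G 
   F   G  F 
   G   F  G 
(> = start, * = accepting)

start=A accept=A,C,E A-p->B A-q->A B-p->C B-q->D C-p->B C-q->E D-p->C D-q->F E-p->B E-q->G F-p->G F-q->F G-p->F G-q->G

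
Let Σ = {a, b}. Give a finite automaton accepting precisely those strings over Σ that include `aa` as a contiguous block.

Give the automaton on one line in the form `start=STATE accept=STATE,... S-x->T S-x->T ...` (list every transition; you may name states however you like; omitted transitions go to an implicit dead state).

Track how much of `aa` has been matched so far: state q0 is no progress, q2 is the absorbing accept state reached once `aa` has occurred. Intermediate states record partial matches; on a mismatch, fall back to the longest reusable overlap.
        a   b  
>  q0   q1  q0 
   q1   q2  q0 
 * q2   q2  q2 
(> = start, * = accepting)

start=q0 accept=q2 q0-a->q1 q0-b->q0 q1-a->q2 q1-b->q0 q2-a->q2 q2-b->q2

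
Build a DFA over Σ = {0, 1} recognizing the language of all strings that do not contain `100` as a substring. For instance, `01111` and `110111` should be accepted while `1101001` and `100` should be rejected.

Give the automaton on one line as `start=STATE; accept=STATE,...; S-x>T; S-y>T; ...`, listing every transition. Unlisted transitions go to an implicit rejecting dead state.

Track partial matches of the forbidden pattern `100`. State q3 is a dead state reached once `100` has occurred; every other state accepts. q0 means no part of `100` is currently matched.
With 4 states:
        0   1  
>* q0   q0  q1 
 * q1   q2  q1 
 * q2   q3  q1 
   q3   q3  q3 
(> = start, * = accepting)

start=q0; accept=q0,q1,q2; q0-0>q0; q0-1>q1; q1-0>q2; q1-1>q1; q2-0>q3; q2-1>q1; q3-0>q3; q3-1>q3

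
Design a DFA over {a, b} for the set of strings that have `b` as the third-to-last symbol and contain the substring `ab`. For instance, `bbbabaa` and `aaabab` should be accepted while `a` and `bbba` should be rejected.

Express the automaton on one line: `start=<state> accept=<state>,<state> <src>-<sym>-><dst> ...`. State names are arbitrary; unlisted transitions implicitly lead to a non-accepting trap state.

start=q0 accept=q12,q15,q16,q17 q0-a->q1 q0-b->q2 q1-a->q3 q1-b->q4 q2-a->q5 q2-b->q6 q3-a->q7 q3-b->q8 q4-a->q9 q4-b->q10 q5-a->q11 q5-b->q12 q6-a->q13 q6-b->q14 q7-a->q7 q7-b->q8 q8-a->q9 q8-b->q10 q9-a->q15 q9-b->q12 q10-a->q16 q10-b->q17 q11-a->q7 q11-b->q8 q12-a->q9 q12-b->q10 q13-a->q11 q13-b->q12 q14-a->q13 q14-b->q14 q15-a->q18 q15-b->q8 q16-a->q15 q16-b->q12 q17-a->q16 q17-b->q17 q18-a->q18 q18-b->q8

Handle the two conditions separately and then intersect. One (15 states) tracks the last 3 symbols read; the other (3 states) tracks whether and how much of `ab` has been seen. Each combined state is a pair, one component from each; accept when both components accept.
19 states suffice.
          a    b  
>  q0     q1   q2 
   q1     q3   q4 
   q2     q5   q6 
   q3     q7   q8 
   q4     q9  q10 
   q5    q11  q12 
   q6    q13  q14 
   q7     q7   q8 
   q8     q9  q10 
   q9    q15  q12 
   q10   q16  q17 
   q11    q7   q8 
 * q12    q9  q10 
   q13   q11  q12 
   q14   q13  q14 
 * q15   q18   q8 
 * q16   q15  q12 
 * q17   q16  q17 
   q18   q18   q8 
(> = start, * = accepting)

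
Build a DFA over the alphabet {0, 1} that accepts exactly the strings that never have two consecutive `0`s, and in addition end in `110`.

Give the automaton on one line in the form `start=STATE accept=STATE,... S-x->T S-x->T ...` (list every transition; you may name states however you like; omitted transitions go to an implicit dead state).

Build one automaton per condition and run them in lockstep. The first has 3 states tracking partial matches of the forbidden pattern `00`; the second has 4 states tracking how much of the suffix `110` has currently been matched. A product state is a pair (one from each), accepting exactly when both do. After merging equivalent states the machine shrinks.
With 6 states:
       0  1 
>  A   B  C 
   B   D  C 
   C   B  E 
   D   D  D 
   E   F  E 
 * F   D  C 
(> = start, * = accepting)

start=A accept=F A-0->B A-1->C B-0->D B-1->C C-0->B C-1->E D-0->D D-1->D E-0->F E-1->E F-0->D F-1->C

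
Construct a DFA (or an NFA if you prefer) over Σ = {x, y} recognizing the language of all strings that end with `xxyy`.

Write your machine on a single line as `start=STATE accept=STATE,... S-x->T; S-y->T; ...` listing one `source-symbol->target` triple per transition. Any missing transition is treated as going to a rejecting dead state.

start=A; accept=E; A-x->B; A-y->A; B-x->C; B-y->A; C-x->C; C-y->D; D-x->B; D-y->E; E-x->B; E-y->A

Let each state record the length of the longest suffix of the input read so far that is also a prefix of `xxyy`. B means the last symbol is `x`; C means the last 2 symbols are `xx`; D means the last 3 symbols are `xxy`; E means the last 4 symbols are `xxyy`. Accept only at E, where the string currently ends in `xxyy`.
With 5 states:
       x  y 
>  A   B  A 
   B   C  A 
   C   C  D 
   D   B  E 
 * E   B  A 
(> = start, * = accepting)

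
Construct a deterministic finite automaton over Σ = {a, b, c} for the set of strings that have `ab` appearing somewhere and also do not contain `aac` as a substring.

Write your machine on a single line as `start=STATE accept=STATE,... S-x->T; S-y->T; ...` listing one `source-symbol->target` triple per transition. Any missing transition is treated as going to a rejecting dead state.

start=s0; accept=s3,s5,s6; s0-a->s1; s0-b->s0; s0-c->s0; s1-a->s2; s1-b->s3; s1-c->s0; s2-a->s2; s2-b->s3; s2-c->s4; s3-a->s5; s3-b->s3; s3-c->s3; s4-a->s4; s4-b->s4; s4-c->s4; s5-a->s6; s5-b->s3; s5-c->s3; s6-a->s6; s6-b->s3; s6-c->s4

Build one automaton per condition and run them in lockstep. One (3 states) tracks whether and how much of `ab` has been seen; the other (4 states) tracks partial matches of the forbidden pattern `aac`. Each combined state is a pair, one component from each; accept when both components accept. Equivalent product states are then merged.
7 states suffice.
        a   b   c  
>  s0   s1  s0  s0 
   s1   s2  s3  s0 
   s2   s2  s3  s4 
 * s3   s5  s3  s3 
   s4   s4  s4  s4 
 * s5   s6  s3  s3 
 * s6   s6  s3  s4 
(> = start, * = accepting)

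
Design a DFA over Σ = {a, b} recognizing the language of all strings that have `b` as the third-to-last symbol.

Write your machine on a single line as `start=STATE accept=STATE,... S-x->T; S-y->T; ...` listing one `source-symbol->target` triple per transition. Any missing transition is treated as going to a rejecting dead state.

start=q0; accept=q11,q12,q13,q14; q0-a->q1; q0-b->q2; q1-a->q3; q1-b->q4; q2-a->q5; q2-b->q6; q3-a->q7; q3-b->q8; q4-a->q9; q4-b->q10; q5-a->q11; q5-b->q12; q6-a->q13; q6-b->q14; q7-a->q7; q7-b->q8; q8-a->q9; q8-b->q10; q9-a->q11; q9-b->q12; q10-a->q13; q10-b->q14; q11-a->q7; q11-b->q8; q12-a->q9; q12-b->q10; q13-a->q11; q13-b->q12; q14-a->q13; q14-b->q14

A DFA must remember the last 3 symbols (since which symbol is third-to-last isn't known until the input ends). Use one state per possible window of the last ≤3 symbols; accept from those whose window starts with `b`.
A 15-state machine:
          a    b  
>  q0     q1   q2 
   q1     q3   q4 
   q2     q5   q6 
   q3     q7   q8 
   q4     q9  q10 
   q5    q11  q12 
   q6    q13  q14 
   q7     q7   q8 
   q8     q9  q10 
   q9    q11  q12 
   q10   q13  q14 
 * q11    q7   q8 
 * q12    q9  q10 
 * q13   q11  q12 
 * q14   q13  q14 
(> = start, * = accepting)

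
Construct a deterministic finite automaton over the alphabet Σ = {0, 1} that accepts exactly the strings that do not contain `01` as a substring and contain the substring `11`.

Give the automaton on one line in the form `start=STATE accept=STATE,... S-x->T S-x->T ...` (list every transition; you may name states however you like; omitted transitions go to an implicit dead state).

start=A accept=D,E A-0->B A-1->C B-0->B B-1->B C-0->B C-1->D D-0->E D-1->D E-0->E E-1->B

Build one automaton per condition and run them in lockstep. One (3 states) tracks partial matches of the forbidden pattern `01`; the other (3 states) tracks whether and how much of `11` has been seen. Each combined state is a pair, one component from each; accept when both components accept. Equivalent product states are then merged.
With 5 states:
       0  1 
>  A   B  C 
   B   B  B 
   C   B  D 
 * D   E  D 
 * E   E  B 
(> = start, * = accepting)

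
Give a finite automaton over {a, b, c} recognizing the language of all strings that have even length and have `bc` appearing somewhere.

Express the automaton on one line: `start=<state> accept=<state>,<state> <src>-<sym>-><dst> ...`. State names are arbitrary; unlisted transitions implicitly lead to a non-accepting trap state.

Handle the two conditions separately and then intersect. One (2 states) tracks the input length modulo 2; the other (3 states) tracks whether and how much of `bc` has been seen. Each combined state is a pair, one component from each; accept when both components accept.
A 6-state machine:
        a   b   c  
>  q0   q1  q2  q1 
   q1   q0  q3  q0 
   q2   q0  q3  q4 
   q3   q1  q2  q5 
 * q4   q5  q5  q5 
   q5   q4  q4  q4 
(> = start, * = accepting)

start=q0 accept=q4 q0-a->q1 q0-b->q2 q0-c->q1 q1-a->q0 q1-b->q3 q1-c->q0 q2-a->q0 q2-b->q3 q2-c->q4 q3-a->q1 q3-b->q2 q3-c->q5 q4-a->q5 q4-b->q5 q4-c->q5 q5-a->q4 q5-b->q4 q5-c->q4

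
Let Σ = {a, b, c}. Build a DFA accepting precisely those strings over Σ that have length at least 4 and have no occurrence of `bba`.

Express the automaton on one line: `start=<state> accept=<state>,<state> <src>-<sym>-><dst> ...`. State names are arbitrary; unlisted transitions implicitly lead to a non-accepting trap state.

start=S0 accept=S10,S11,S12 S0-a->S1 S0-b->S2 S0-c->S1 S1-a->S3 S1-b->S4 S1-c->S3 S2-a->S3 S2-b->S5 S2-c->S3 S3-a->S6 S3-b->S7 S3-c->S6 S4-a->S6 S4-b->S8 S4-c->S6 S5-a->S9 S5-b->S8 S5-c->S6 S6-a->S10 S6-b->S11 S6-c->S10 S7-a->S10 S7-b->S12 S7-c->S10 S8-a->S9 S8-b->S12 S8-c->S10 S9-a->S9 S9-b->S9 S9-c->S9 S10-a->S10 S10-b->S11 S10-c->S10 S11-a->S10 S11-b->S12 S11-c->S10 S12-a->S9 S12-b->S12 S12-c->S10

Run two small machines in parallel and take their product. One (6 states) tracks the input length, saturating at 5; the other (4 states) tracks partial matches of the forbidden pattern `bba`. Each combined state is a pair, one component from each; accept when both components accept. After merging equivalent states the machine shrinks.
13 states suffice.
          a    b    c  
>  S0     S1   S2   S1 
   S1     S3   S4   S3 
   S2     S3   S5   S3 
   S3     S6   S7   S6 
   S4     S6   S8   S6 
   S5     S9   S8   S6 
   S6    S10  S11  S10 
   S7    S10  S12  S10 
   S8     S9  S12  S10 
   S9     S9   S9   S9 
 * S10   S10  S11  S10 
 * S11   S10  S12  S10 
 * S12    S9  S12  S10 
(> = start, * = accepting)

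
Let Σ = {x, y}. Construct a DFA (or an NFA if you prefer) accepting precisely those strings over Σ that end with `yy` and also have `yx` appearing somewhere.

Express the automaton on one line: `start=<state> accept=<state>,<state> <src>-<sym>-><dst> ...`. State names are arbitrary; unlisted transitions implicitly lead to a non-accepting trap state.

start=S0 accept=S4 S0-x->S0 S0-y->S1 S1-x->S2 S1-y->S1 S2-x->S2 S2-y->S3 S3-x->S2 S3-y->S4 S4-x->S2 S4-y->S4

Build one automaton per condition and run them in lockstep. The first has 3 states tracking how much of the suffix `yy` has currently been matched; the second has 3 states tracking whether and how much of `yx` has been seen. A product state is a pair (one from each), accepting exactly when both do. Equivalent product states are then merged.
A 5-state machine:
        x   y  
>  S0   S0  S1 
   S1   S2  S1 
   S2   S2  S3 
   S3   S2  S4 
 * S4   S2  S4 
(> = start, * = accepting)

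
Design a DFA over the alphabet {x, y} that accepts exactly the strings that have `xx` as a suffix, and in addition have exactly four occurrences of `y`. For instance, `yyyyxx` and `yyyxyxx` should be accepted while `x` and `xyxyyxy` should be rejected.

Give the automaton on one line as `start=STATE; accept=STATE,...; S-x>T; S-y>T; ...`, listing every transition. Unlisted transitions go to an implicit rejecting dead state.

start=S0; accept=S15; S0-x>S1; S0-y>S2; S1-x>S3; S1-y>S2; S2-x>S4; S2-y>S5; S3-x>S3; S3-y>S2; S4-x>S6; S4-y>S5; S5-x>S7; S5-y>S8; S6-x>S6; S6-y>S5; S7-x>S9; S7-y>S8; S8-x>S10; S8-y>S11; S9-x>S9; S9-y>S8; S10-x>S12; S10-y>S11; S11-x>S13; S11-y>S14; S12-x>S12; S12-y>S11; S13-x>S15; S13-y>S14; S14-x>S16; S14-y>S14; S15-x>S15; S15-y>S14; S16-x>S17; S16-y>S14; S17-x>S17; S17-y>S14

Handle the two conditions separately and then intersect. One (3 states) tracks how much of the suffix `xx` has currently been matched; the other (6 states) tracks the count of `y`s, saturating at 5. Each combined state is a pair, one component from each; accept when both components accept.
An 18-state machine:
          x    y  
>  S0     S1   S2 
   S1     S3   S2 
   S2     S4   S5 
   S3     S3   S2 
   S4     S6   S5 
   S5     S7   S8 
   S6     S6   S5 
   S7     S9   S8 
   S8    S10  S11 
   S9     S9   S8 
   S10   S12  S11 
   S11   S13  S14 
   S12   S12  S11 
   S13   S15  S14 
   S14   S16  S14 
 * S15   S15  S14 
   S16   S17  S14 
   S17   S17  S14 
(> = start, * = accepting)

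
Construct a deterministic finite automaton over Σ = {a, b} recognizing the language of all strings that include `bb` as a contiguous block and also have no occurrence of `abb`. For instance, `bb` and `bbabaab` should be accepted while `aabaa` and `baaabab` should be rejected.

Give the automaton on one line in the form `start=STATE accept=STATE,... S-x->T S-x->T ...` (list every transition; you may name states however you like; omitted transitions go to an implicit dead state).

Handle the two conditions separately and then intersect. The first has 3 states tracking whether and how much of `bb` has been seen; the second has 4 states tracking partial matches of the forbidden pattern `abb`. A product state is a pair (one from each), accepting exactly when both do. Equivalent product states are then merged.
With 6 states:
        a   b  
>  q0   q1  q2 
   q1   q1  q1 
   q2   q1  q3 
 * q3   q4  q3 
 * q4   q4  q5 
 * q5   q4  q1 
(> = start, * = accepting)

start=q0 accept=q3,q4,q5 q0-a->q1 q0-b->q2 q1-a->q1 q1-b->q1 q2-a->q1 q2-b->q3 q3-a->q4 q3-b->q3 q4-a->q4 q4-b->q5 q5-a->q4 q5-b->q1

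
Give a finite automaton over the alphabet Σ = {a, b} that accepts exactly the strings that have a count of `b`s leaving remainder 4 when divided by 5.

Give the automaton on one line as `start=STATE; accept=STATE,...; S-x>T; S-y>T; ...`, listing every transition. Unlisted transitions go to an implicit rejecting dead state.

Keep the running count of `b`s modulo 5: each `b` advances along the cycle S0 → S1 → S2 → S3 → S4 → S0 while other symbols loop. Accept at S4.
5 states suffice.
        a   b  
>  S0   S0  S1 
   S1   S1  S2 
   S2   S2  S3 
   S3   S3  S4 
 * S4   S4  S0 
(> = start, * = accepting)

start=S0; accept=S4; S0-a>S0; S0-b>S1; S1-a>S1; S1-b>S2; S2-a>S2; S2-b>S3; S3-a>S3; S3-b>S4; S4-a>S4; S4-b>S0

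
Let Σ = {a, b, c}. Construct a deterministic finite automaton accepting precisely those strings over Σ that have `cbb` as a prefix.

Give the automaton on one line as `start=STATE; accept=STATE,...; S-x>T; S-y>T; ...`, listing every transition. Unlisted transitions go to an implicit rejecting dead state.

start=s0; accept=s3; s0-a>s4; s0-b>s4; s0-c>s1; s1-a>s4; s1-b>s2; s1-c>s4; s2-a>s4; s2-b>s3; s2-c>s4; s3-a>s3; s3-b>s3; s3-c>s3; s4-a>s4; s4-b>s4; s4-c>s4

Walk along `cbb` while the input agrees: from s0 take `c` to s1, and so on. Any deviation drops to the rejecting sink s4. Once s3 is reached the prefix is confirmed and every continuation is accepted.
A 5-state machine:
        a   b   c  
>  s0   s4  s4  s1 
   s1   s4  s2  s4 
   s2   s4  s3  s4 
 * s3   s3  s3  s3 
   s4   s4  s4  s4 
(> = start, * = accepting)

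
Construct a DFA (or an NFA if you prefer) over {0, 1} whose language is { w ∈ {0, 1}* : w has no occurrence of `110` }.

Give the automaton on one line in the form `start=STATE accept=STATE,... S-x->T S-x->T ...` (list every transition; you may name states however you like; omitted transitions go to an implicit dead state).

start=q0 accept=q0,q1,q2 q0-0->q0 q0-1->q1 q1-0->q0 q1-1->q2 q2-0->q3 q2-1->q2 q3-0->q3 q3-1->q3

Track partial matches of the forbidden pattern `110`. State q3 is a dead state reached once `110` has occurred; every other state accepts. q0 means no part of `110` is currently matched.
A 4-state machine:
        0   1  
>* q0   q0  q1 
 * q1   q0  q2 
 * q2   q3  q2 
   q3   q3  q3 
(> = start, * = accepting)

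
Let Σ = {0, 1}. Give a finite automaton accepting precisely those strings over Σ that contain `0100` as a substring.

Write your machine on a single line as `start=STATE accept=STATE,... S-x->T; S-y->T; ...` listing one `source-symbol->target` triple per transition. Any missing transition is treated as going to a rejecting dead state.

start=S0; accept=S4; S0-0->S1; S0-1->S0; S1-0->S1; S1-1->S2; S2-0->S3; S2-1->S0; S3-0->S4; S3-1->S2; S4-0->S4; S4-1->S4

States S0..S3 record the length of the longest prefix of `0100` that matches the current input suffix. Reaching S4 means `0100` has been seen, and we stay there forever. Accept from S4.
5 states suffice.
        0   1  
>  S0   S1  S0 
   S1   S1  S2 
   S2   S3  S0 
   S3   S4  S2 
 * S4   S4  S4 
(> = start, * = accepting)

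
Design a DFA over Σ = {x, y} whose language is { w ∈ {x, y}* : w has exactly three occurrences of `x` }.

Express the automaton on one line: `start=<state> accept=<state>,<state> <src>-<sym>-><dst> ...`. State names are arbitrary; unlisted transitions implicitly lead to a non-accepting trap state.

Only the number of `x`s matters, and only up to 4. Make a chain s0 → s1 → s2 → s3 → s4 advanced by each `x` (with s4 absorbing); every other symbol self-loops. The accepting set is {s3}.
        x   y  
>  s0   s1  s0 
   s1   s2  s1 
   s2   s3  s2 
 * s3   s4  s3 
   s4   s4  s4 
(> = start, * = accepting)

start=s0 accept=s3 s0-x->s1 s0-y->s0 s1-x->s2 s1-y->s1 s2-x->s3 s2-y->s2 s3-x->s4 s3-y->s3 s4-x->s4 s4-y->s4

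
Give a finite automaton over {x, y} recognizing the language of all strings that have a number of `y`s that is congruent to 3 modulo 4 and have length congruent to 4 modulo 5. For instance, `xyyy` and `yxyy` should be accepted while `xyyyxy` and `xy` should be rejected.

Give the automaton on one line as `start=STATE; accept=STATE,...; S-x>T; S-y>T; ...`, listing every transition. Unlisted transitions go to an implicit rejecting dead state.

Build one automaton per condition and run them in lockstep. The first has 4 states tracking the count of `y`s modulo 4; the second has 5 states tracking the input length modulo 5. A product state is a pair (one from each), accepting exactly when both do.
A 20-state machine:
          x    y  
>  s0     s1   s2 
   s1     s3   s4 
   s2     s4   s5 
   s3     s6   s7 
   s4     s7   s8 
   s5     s8   s9 
   s6    s10  s11 
   s7    s11  s12 
   s8    s12  s13 
   s9    s13  s10 
   s10    s0  s14 
   s11   s14  s15 
   s12   s15  s16 
 * s13   s16   s0 
   s14    s2  s17 
   s15   s17  s18 
   s16   s18   s1 
   s17    s5  s19 
   s18   s19   s3 
   s19    s9   s6 
(> = start, * = accepting)

start=s0; accept=s13; s0-x>s1; s0-y>s2; s1-x>s3; s1-y>s4; s2-x>s4; s2-y>s5; s3-x>s6; s3-y>s7; s4-x>s7; s4-y>s8; s5-x>s8; s5-y>s9; s6-x>s10; s6-y>s11; s7-x>s11; s7-y>s12; s8-x>s12; s8-y>s13; s9-x>s13; s9-y>s10; s10-x>s0; s10-y>s14; s11-x>s14; s11-y>s15; s12-x>s15; s12-y>s16; s13-x>s16; s13-y>s0; s14-x>s2; s14-y>s17; s15-x>s17; s15-y>s18; s16-x>s18; s16-y>s1; s17-x>s5; s17-y>s19; s18-x>s19; s18-y>s3; s19-x>s9; s19-y>s6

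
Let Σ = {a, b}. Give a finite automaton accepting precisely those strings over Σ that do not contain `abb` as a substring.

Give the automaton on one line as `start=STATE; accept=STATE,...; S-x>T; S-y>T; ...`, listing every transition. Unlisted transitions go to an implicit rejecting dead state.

Track partial matches of the forbidden pattern `abb`. State q3 is a dead state reached once `abb` has occurred; every other state accepts. q0 means no part of `abb` is currently matched.
        a   b  
>* q0   q1  q0 
 * q1   q1  q2 
 * q2   q1  q3 
   q3   q3  q3 
(> = start, * = accepting)

start=q0; accept=q0,q1,q2; q0-a>q1; q0-b>q0; q1-a>q1; q1-b>q2; q2-a>q1; q2-b>q3; q3-a>q3; q3-b>q3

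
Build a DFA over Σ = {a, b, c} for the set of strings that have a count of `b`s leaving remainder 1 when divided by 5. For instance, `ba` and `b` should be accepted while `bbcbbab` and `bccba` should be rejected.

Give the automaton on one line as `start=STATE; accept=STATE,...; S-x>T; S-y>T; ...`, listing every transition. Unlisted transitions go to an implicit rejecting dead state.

Keep the running count of `b`s modulo 5: each `b` advances along the cycle q0 → q1 → q2 → q3 → q4 → q0 while other symbols loop. Accept at q1.
With 5 states:
        a   b   c  
>  q0   q0  q1  q0 
 * q1   q1  q2  q1 
   q2   q2  q3  q2 
   q3   q3  q4  q3 
   q4   q4  q0  q4 
(> = start, * = accepting)

start=q0; accept=q1; q0-a>q0; q0-b>q1; q0-c>q0; q1-a>q1; q1-b>q2; q1-c>q1; q2-a>q2; q2-b>q3; q2-c>q2; q3-a>q3; q3-b>q4; q3-c>q3; q4-a>q4; q4-b>q0; q4-c>q4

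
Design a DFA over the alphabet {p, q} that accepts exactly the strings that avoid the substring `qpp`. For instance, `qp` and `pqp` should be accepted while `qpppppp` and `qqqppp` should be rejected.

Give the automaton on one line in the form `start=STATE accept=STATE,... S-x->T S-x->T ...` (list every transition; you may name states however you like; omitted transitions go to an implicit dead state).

start=S0 accept=S0,S1,S2 S0-p->S0 S0-q->S1 S1-p->S2 S1-q->S1 S2-p->S3 S2-q->S1 S3-p->S3 S3-q->S3

This is the complement of 'contains `qpp`'. Use the same substring-matching states — S0 through S3 holding how much of `qpp` has just been matched — but flip the accepting set: everything except the trap S3 accepts.
With 4 states:
        p   q  
>* S0   S0  S1 
 * S1   S2  S1 
 * S2   S3  S1 
   S3   S3  S3 
(> = start, * = accepting)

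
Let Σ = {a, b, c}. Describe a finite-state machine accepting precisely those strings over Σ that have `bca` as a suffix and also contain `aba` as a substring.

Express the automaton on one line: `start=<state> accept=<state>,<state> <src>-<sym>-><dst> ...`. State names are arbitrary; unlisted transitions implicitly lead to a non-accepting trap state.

Build one automaton per condition and run them in lockstep. The first has 4 states tracking how much of the suffix `bca` has currently been matched; the second has 4 states tracking whether and how much of `aba` has been seen. A product state is a pair (one from each), accepting exactly when both do. Equivalent product states are then merged.
        a   b   c  
>  S0   S1  S0  S0 
   S1   S1  S2  S0 
   S2   S3  S0  S0 
   S3   S3  S4  S3 
   S4   S3  S4  S5 
   S5   S6  S4  S3 
 * S6   S3  S4  S3 
(> = start, * = accepting)

start=S0 accept=S6 S0-a->S1 S0-b->S0 S0-c->S0 S1-a->S1 S1-b->S2 S1-c->S0 S2-a->S3 S2-b->S0 S2-c->S0 S3-a->S3 S3-b->S4 S3-c->S3 S4-a->S3 S4-b->S4 S4-c->S5 S5-a->S6 S5-b->S4 S5-c->S3 S6-a->S3 S6-b->S4 S6-c->S3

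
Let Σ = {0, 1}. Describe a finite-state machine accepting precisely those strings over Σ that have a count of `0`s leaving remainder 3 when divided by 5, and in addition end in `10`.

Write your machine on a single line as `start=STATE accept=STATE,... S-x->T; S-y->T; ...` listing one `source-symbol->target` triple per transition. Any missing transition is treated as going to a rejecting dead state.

Handle the two conditions separately and then intersect. The first has 5 states tracking the count of `0`s modulo 5; the second has 3 states tracking how much of the suffix `10` has currently been matched. A product state is a pair (one from each), accepting exactly when both do. After merging equivalent states the machine shrinks.
        0   1  
>  s0   s1  s0 
   s1   s2  s1 
   s2   s3  s4 
   s3   s5  s3 
   s4   s6  s4 
   s5   s0  s5 
 * s6   s5  s3 
(> = start, * = accepting)

start=s0; accept=s6; s0-0->s1; s0-1->s0; s1-0->s2; s1-1->s1; s2-0->s3; s2-1->s4; s3-0->s5; s3-1->s3; s4-0->s6; s4-1->s4; s5-0->s0; s5-1->s5; s6-0->s5; s6-1->s3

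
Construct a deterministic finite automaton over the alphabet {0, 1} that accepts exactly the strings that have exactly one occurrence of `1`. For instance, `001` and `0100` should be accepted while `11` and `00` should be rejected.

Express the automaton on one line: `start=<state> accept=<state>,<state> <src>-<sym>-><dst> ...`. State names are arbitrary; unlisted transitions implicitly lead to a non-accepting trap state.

start=s0 accept=s1 s0-0->s0 s0-1->s1 s1-0->s1 s1-1->s2 s2-0->s2 s2-1->s2

Only the number of `1`s matters, and only up to 2. Make a chain s0 → s1 → s2 advanced by each `1` (with s2 absorbing); every other symbol self-loops. The accepting set is {s1}.
        0   1  
>  s0   s0  s1 
 * s1   s1  s2 
   s2   s2  s2 
(> = start, * = accepting)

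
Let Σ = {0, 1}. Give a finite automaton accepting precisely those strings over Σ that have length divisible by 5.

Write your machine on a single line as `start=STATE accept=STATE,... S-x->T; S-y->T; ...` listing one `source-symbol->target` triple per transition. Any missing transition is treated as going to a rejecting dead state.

Only the length mod 5 matters, so use a 5-cycle: from any state, every input symbol moves to the next state, wrapping q4 back to q0. Mark q0 accepting.
5 states suffice.
        0   1  
>* q0   q1  q1 
   q1   q2  q2 
   q2   q3  q3 
   q3   q4  q4 
   q4   q0  q0 
(> = start, * = accepting)

start=q0; accept=q0; q0-0->q1; q0-1->q1; q1-0->q2; q1-1->q2; q2-0->q3; q2-1->q3; q3-0->q4; q3-1->q4; q4-0->q0; q4-1->q0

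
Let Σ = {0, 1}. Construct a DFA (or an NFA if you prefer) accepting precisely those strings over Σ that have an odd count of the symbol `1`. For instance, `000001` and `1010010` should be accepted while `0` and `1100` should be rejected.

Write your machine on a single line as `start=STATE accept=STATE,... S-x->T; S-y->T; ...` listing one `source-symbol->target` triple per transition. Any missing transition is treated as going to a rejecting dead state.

start=S0; accept=S1; S0-0->S0; S0-1->S1; S1-0->S1; S1-1->S0

The only thing that matters is how many `1`s have appeared, reduced mod 2. Use one state per residue: S0 for 0, …, S1 for 1. Reading `1` moves to the next residue; anything else stays put. S1 is accepting.
With 2 states:
        0   1  
>  S0   S0  S1 
 * S1   S1  S0 
(> = start, * = accepting)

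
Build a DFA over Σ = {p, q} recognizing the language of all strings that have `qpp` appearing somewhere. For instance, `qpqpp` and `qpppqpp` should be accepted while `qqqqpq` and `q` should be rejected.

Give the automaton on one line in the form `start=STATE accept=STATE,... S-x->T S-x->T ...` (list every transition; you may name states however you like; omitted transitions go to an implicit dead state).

start=S0 accept=S3 S0-p->S0 S0-q->S1 S1-p->S2 S1-q->S1 S2-p->S3 S2-q->S1 S3-p->S3 S3-q->S3

Track how much of `qpp` has been matched so far: state S0 is no progress, S3 is the absorbing accept state reached once `qpp` has occurred. Intermediate states record partial matches; on a mismatch, fall back to the longest reusable overlap.
A 4-state machine:
        p   q  
>  S0   S0  S1 
   S1   S2  S1 
   S2   S3  S1 
 * S3   S3  S3 
(> = start, * = accepting)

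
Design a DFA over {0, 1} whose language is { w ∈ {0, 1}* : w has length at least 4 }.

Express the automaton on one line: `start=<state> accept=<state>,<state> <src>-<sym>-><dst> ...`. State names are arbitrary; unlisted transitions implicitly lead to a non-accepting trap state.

start=q0 accept=q4,q5 q0-0->q1 q0-1->q1 q1-0->q2 q1-1->q2 q2-0->q3 q2-1->q3 q3-0->q4 q3-1->q4 q4-0->q5 q4-1->q5 q5-0->q5 q5-1->q5

Count input length up to 5: every symbol moves from q0 toward q5, which means 'more than 4' and absorbs. Accept from {q4, q5}.
A 6-state machine:
        0   1  
>  q0   q1  q1 
   q1   q2  q2 
   q2   q3  q3 
   q3   q4  q4 
 * q4   q5  q5 
 * q5   q5  q5 
(> = start, * = accepting)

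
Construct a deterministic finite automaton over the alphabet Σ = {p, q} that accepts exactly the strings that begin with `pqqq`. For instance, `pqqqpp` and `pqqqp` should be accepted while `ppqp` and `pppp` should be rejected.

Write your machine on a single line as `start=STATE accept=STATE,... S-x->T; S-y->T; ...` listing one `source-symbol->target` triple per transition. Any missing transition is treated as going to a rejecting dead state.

Check the first 4 symbols one by one: A through D record how many have matched `pqqq` so far; any wrong symbol goes to the dead state F. After all 4 match we enter the accepting sink E.
With 6 states:
       p  q 
>  A   B  F 
   B   F  C 
   C   F  D 
   D   F  E 
 * E   E  E 
   F   F  F 
(> = start, * = accepting)

start=A; accept=E; A-p->B; A-q->F; B-p->F; B-q->C; C-p->F; C-q->D; D-p->F; D-q->E; E-p->E; E-q->E; F-p->F; F-q->F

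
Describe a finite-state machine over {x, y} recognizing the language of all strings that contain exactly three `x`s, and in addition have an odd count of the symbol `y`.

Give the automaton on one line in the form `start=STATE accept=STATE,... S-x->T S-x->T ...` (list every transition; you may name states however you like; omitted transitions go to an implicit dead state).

start=A accept=I A-x->B A-y->C B-x->D B-y->E C-x->E C-y->A D-x->F D-y->G E-x->G E-y->B F-x->H F-y->I G-x->I G-y->D H-x->H H-y->J I-x->J I-y->F J-x->J J-y->H

Build one automaton per condition and run them in lockstep. The first has 5 states tracking the count of `x`s, saturating at 4; the second has 2 states tracking the count of `y`s modulo 2. A product state is a pair (one from each), accepting exactly when both do.
A 10-state machine:
       x  y 
>  A   B  C 
   B   D  E 
   C   E  A 
   D   F  G 
   E   G  B 
   F   H  I 
   G   I  D 
   H   H  J 
 * I   J  F 
   J   J  H 
(> = start, * = accepting)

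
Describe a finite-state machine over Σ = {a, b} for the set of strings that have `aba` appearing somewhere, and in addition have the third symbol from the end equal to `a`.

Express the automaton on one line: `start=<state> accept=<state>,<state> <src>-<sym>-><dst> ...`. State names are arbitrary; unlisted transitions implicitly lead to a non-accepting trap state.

start=q0 accept=q3,q6,q7,q8 q0-a->q1 q0-b->q0 q1-a->q1 q1-b->q2 q2-a->q3 q2-b->q0 q3-a->q4 q3-b->q5 q4-a->q6 q4-b->q7 q5-a->q3 q5-b->q8 q6-a->q6 q6-b->q7 q7-a->q3 q7-b->q8 q8-a->q9 q8-b->q10 q9-a->q4 q9-b->q5 q10-a->q9 q10-b->q10

Build one automaton per condition and run them in lockstep. One (4 states) tracks whether and how much of `aba` has been seen; the other (15 states) tracks the last 3 symbols read. Each combined state is a pair, one component from each; accept when both components accept. After merging equivalent states the machine shrinks.
With 11 states:
          a    b  
>  q0     q1   q0 
   q1     q1   q2 
   q2     q3   q0 
 * q3     q4   q5 
   q4     q6   q7 
   q5     q3   q8 
 * q6     q6   q7 
 * q7     q3   q8 
 * q8     q9  q10 
   q9     q4   q5 
   q10    q9  q10 
(> = start, * = accepting)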